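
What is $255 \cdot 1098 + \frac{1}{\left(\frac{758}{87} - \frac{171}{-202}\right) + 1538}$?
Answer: $\frac{7614833449524}{27196805} \approx 2.7999 \cdot 10^{5}$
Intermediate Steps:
$255 \cdot 1098 + \frac{1}{\left(\frac{758}{87} - \frac{171}{-202}\right) + 1538} = 279990 + \frac{1}{\left(758 \cdot \frac{1}{87} - - \frac{171}{202}\right) + 1538} = 279990 + \frac{1}{\left(\frac{758}{87} + \frac{171}{202}\right) + 1538} = 279990 + \frac{1}{\frac{167993}{17574} + 1538} = 279990 + \frac{1}{\frac{27196805}{17574}} = 279990 + \frac{17574}{27196805} = \frac{7614833449524}{27196805}$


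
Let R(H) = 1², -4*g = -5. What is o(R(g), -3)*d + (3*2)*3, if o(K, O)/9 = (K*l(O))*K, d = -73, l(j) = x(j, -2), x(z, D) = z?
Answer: 1989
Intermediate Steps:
g = 5/4 (g = -¼*(-5) = 5/4 ≈ 1.2500)
R(H) = 1
l(j) = j
o(K, O) = 9*O*K² (o(K, O) = 9*((K*O)*K) = 9*(O*K²) = 9*O*K²)
o(R(g), -3)*d + (3*2)*3 = (9*(-3)*1²)*(-73) + (3*2)*3 = (9*(-3)*1)*(-73) + 6*3 = -27*(-73) + 18 = 1971 + 18 = 1989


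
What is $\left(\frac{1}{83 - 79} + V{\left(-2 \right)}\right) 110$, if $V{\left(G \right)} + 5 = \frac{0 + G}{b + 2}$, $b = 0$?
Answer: $- \frac{1265}{2} \approx -632.5$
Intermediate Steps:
$V{\left(G \right)} = -5 + \frac{G}{2}$ ($V{\left(G \right)} = -5 + \frac{0 + G}{0 + 2} = -5 + \frac{G}{2}$)
$\left(\frac{1}{83 - 79} + V{\left(-2 \right)}\right) 110 = \left(\frac{1}{83 - 79} + \left(-5 + \frac{1}{2} \left(-2\right)\right)\right) 110 = \left(\frac{1}{4} - 6\right) 110 = \left(- \frac{23}{4}\right) 110 = - \frac{1265}{2}$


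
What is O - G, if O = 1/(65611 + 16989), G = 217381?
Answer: -17955670599/82600 ≈ -2.1738e+5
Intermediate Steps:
O = 1/82600 ≈ 1.2107e-5
O - G = 1/82600 - 1*217381 = 1/82600 - 217381 = -17955670599/82600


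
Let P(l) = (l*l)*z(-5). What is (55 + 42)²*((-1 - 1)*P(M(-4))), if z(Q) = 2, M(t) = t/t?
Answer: -37636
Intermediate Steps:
M(t) = 1
P(l) = 2*l² (P(l) = (l*l)*2 = l²*2 = 2*l²)
(55 + 42)²*((-1 - 1)*P(M(-4))) = (55 + 42)²*((-1 - 1)*(2*1²)) = 97²*(-4) = 9409*(-2*2) = 9409*(-4) = -37636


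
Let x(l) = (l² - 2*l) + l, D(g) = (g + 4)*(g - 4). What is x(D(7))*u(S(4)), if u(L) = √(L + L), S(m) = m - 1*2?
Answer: 2112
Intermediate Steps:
D(g) = (-4 + g)*(4 + g) (D(g) = (4 + g)*(-4 + g) = (-4 + g)*(4 + g))
S(m) = -2 + m (S(m) = m - 2 = -2 + m)
x(l) = l² - l
u(L) = √2*√L (u(L) = √(2*L) = √2*√L)
x(D(7))*u(S(4)) = ((-16 + 7²)*(-1 + (-16 + 7²)))*(√2*√(-2 + 4)) = ((-16 + 49)*(-1 + (-16 + 49)))*(√2*√2) = (33*(-1 + 33))*2 = (33*32)*2 = 1056*2 = 2112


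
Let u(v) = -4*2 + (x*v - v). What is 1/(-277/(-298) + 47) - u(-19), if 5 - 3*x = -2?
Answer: 476398/14283 ≈ 33.354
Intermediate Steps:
x = 7/3 (x = 5/3 - ⅓*(-2) = 5/3 + ⅔ = 7/3 ≈ 2.3333)
u(v) = -8 + 4*v/3 (u(v) = -4*2 + (7*v/3 - v) = -8 + 4*v/3)
1/(-277/(-298) + 47) - u(-19) = 1/(-277/(-298) + 47) - (-8 + (4/3)*(-19)) = 1/(-277*(-1/298) + 47) - (-8 - 76/3) = 1/(277/298 + 47) - 1*(-100/3) = 1/(14283/298) + 100/3 = 298/14283 + 100/3 = 476398/14283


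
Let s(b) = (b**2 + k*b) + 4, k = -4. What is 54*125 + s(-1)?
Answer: 6759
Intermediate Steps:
s(b) = 4 + b**2 - 4*b (s(b) = (b**2 - 4*b) + 4 = 4 + b**2 - 4*b)
54*125 + s(-1) = 54*125 + (4 + (-1)**2 - 4*(-1)) = 6750 + (4 + 1 + 4) = 6750 + 9 = 6759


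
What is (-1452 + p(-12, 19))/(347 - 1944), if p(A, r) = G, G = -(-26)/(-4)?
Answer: 2917/3194 ≈ 0.91327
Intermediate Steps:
G = -13/2 (G = -(-26)*(-1)/4 = -13*½ = -13/2 ≈ -6.5000)
p(A, r) = -13/2
(-1452 + p(-12, 19))/(347 - 1944) = (-1452 - 13/2)/(347 - 1944) = -2917/2/(-1597) = -2917/2*(-1/1597) = 2917/3194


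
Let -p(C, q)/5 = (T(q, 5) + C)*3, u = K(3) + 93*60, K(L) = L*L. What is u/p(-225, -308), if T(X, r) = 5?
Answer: 1863/1100 ≈ 1.6936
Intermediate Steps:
K(L) = L**2
u = 5589 (u = 3**2 + 93*60 = 9 + 5580 = 5589)
p(C, q) = -75 - 15*C (p(C, q) = -5*(5 + C)*3 = -5*(15 + 3*C) = -75 - 15*C)
u/p(-225, -308) = 5589/(-75 - 15*(-225)) = 5589/(-75 + 3375) = 5589/3300 = 5589*(1/3300) = 1863/1100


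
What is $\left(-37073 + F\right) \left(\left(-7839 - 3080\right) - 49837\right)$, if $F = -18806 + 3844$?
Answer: $3161438460$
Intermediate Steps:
$F = -14962$
$\left(-37073 + F\right) \left(\left(-7839 - 3080\right) - 49837\right) = \left(-37073 - 14962\right) \left(\left(-7839 - 3080\right) - 49837\right) = - 52035 \left(\left(-7839 - 3080\right) - 49837\right) = - 52035 \left(-10919 - 49837\right) = \left(-52035\right) \left(-60756\right) = 3161438460$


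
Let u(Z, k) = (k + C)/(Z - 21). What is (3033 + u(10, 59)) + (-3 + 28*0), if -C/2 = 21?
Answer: 33313/11 ≈ 3028.5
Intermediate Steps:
C = -42 (C = -2*21 = -42)
u(Z, k) = (-42 + k)/(-21 + Z) (u(Z, k) = (k - 42)/(Z - 21) = (-42 + k)/(-21 + Z))
(3033 + u(10, 59)) + (-3 + 28*0) = (3033 + (-42 + 59)/(-21 + 10)) + (-3 + 28*0) = (3033 + 17/(-11)) + (-3 + 0) = (3033 - 1/11*17) - 3 = (3033 - 17/11) - 3 = 33346/11 - 3 = 33313/11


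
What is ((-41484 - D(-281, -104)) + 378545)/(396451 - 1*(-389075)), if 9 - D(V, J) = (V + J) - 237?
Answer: 168215/392763 ≈ 0.42829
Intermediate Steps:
D(V, J) = 246 - J - V (D(V, J) = 9 - ((V + J) - 237) = 9 - ((J + V) - 237) = 9 - (-237 + J + V) = 9 + (237 - J - V) = 246 - J - V)
((-41484 - D(-281, -104)) + 378545)/(396451 - 1*(-389075)) = ((-41484 - (246 - 1*(-104) - 1*(-281))) + 378545)/(396451 - 1*(-389075)) = ((-41484 - (246 + 104 + 281)) + 378545)/(396451 + 389075) = ((-41484 - 1*631) + 378545)/785526 = ((-41484 - 631) + 378545)*(1/785526) = (-42115 + 378545)*(1/785526) = 336430*(1/785526) = 168215/392763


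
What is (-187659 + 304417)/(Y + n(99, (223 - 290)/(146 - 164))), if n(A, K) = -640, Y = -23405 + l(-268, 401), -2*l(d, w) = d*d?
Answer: -116758/59957 ≈ -1.9474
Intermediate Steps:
l(d, w) = -d²/2 (l(d, w) = -d*d/2 = -d²/2)
Y = -59317 (Y = -23405 - ½*(-268)² = -23405 - ½*71824 = -23405 - 35912 = -59317)
(-187659 + 304417)/(Y + n(99, (223 - 290)/(146 - 164))) = (-187659 + 304417)/(-59317 - 640) = 116758/(-59957) = 116758*(-1/59957) = -116758/59957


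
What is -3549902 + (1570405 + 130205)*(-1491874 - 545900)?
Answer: -3465462392042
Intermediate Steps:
-3549902 + (1570405 + 130205)*(-1491874 - 545900) = -3549902 + 1700610*(-2037774) = -3549902 - 3465458842140 = -3465462392042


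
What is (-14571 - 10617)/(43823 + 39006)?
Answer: -25188/82829 ≈ -0.30410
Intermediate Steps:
(-14571 - 10617)/(43823 + 39006) = -25188/82829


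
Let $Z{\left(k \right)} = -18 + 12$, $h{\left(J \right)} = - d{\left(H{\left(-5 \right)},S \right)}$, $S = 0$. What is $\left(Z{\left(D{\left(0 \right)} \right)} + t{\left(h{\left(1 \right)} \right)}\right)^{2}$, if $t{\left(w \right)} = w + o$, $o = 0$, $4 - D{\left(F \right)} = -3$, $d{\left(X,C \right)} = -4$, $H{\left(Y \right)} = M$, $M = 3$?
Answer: $4$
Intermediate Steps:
$H{\left(Y \right)} = 3$
$D{\left(F \right)} = 7$ ($D{\left(F \right)} = 4 - -3 = 4 + 3 = 7$)
$h{\left(J \right)} = 4$ ($h{\left(J \right)} = \left(-1\right) \left(-4\right) = 4$)
$Z{\left(k \right)} = -6$
$t{\left(w \right)} = w$ ($t{\left(w \right)} = w + 0 = w$)
$\left(Z{\left(D{\left(0 \right)} \right)} + t{\left(h{\left(1 \right)} \right)}\right)^{2} = \left(-6 + 4\right)^{2} = \left(-2\right)^{2} = 4$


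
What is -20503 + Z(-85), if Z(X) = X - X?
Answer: -20503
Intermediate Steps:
Z(X) = 0
-20503 + Z(-85) = -20503 + 0 = -20503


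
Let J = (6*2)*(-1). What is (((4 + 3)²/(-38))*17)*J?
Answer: 4998/19 ≈ 263.05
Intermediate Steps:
J = -12 (J = 12*(-1) = -12)
(((4 + 3)²/(-38))*17)*J = (((4 + 3)²/(-38))*17)*(-12) = ((7²*(-1/38))*17)*(-12) = ((49*(-1/38))*17)*(-12) = -49/38*17*(-12) = -833/38*(-12) = 4998/19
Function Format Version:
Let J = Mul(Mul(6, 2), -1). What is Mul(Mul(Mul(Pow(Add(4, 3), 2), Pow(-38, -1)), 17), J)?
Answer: Rational(4998, 19) ≈ 263.05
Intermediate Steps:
J = -12 (J = Mul(12, -1) = -12)
Mul(Mul(Mul(Pow(Add(4, 3), 2), Pow(-38, -1)), 17), J) = Mul(Mul(Mul(Pow(Add(4, 3), 2), Pow(-38, -1)), 17), -12) = Mul(Mul(Mul(Pow(7, 2), Rational(-1, 38)), 17), -12) = Mul(Mul(Mul(49, Rational(-1, 38)), 17), -12) = Mul(Mul(Rational(-49, 38), 17), -12) = Mul(Rational(-833, 38), -12) = Rational(4998, 19)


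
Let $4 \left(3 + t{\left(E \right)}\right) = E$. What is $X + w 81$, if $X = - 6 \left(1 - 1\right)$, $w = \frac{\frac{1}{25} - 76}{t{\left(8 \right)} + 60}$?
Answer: $- \frac{153819}{1475} \approx -104.28$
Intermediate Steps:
$t{\left(E \right)} = -3 + \frac{E}{4}$
$w = - \frac{1899}{1475}$ ($w = \frac{\frac{1}{25} - 76}{\left(-3 + \frac{1}{4} \cdot 8\right) + 60} = \frac{\frac{1}{25} - 76}{\left(-3 + 2\right) + 60} = - \frac{1899}{25 \left(-1 + 60\right)} = - \frac{1899}{25 \cdot 59} = \left(- \frac{1899}{25}\right) \frac{1}{59} = - \frac{1899}{1475} \approx -1.2875$)
$X = 0$ ($X = \left(-6\right) 0 = 0$)
$X + w 81 = 0 - \frac{153819}{1475} = - \frac{153819}{1475}$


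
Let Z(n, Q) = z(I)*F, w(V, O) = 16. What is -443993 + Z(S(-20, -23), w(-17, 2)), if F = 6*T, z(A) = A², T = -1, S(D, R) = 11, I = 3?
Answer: -444047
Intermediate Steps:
F = -6 (F = 6*(-1) = -6)
Z(n, Q) = -54 (Z(n, Q) = 3²*(-6) = 9*(-6) = -54)
-443993 + Z(S(-20, -23), w(-17, 2)) = -443993 - 54 = -444047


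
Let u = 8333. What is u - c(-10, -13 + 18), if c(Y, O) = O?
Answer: 8328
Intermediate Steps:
u - c(-10, -13 + 18) = 8333 - (-13 + 18) = 8333 - 1*5 = 8333 - 5 = 8328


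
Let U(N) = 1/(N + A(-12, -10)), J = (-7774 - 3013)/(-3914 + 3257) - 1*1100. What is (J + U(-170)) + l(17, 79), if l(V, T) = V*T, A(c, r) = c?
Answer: 31019059/119574 ≈ 259.41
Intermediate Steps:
J = -711913/657 (J = -10787/(-657) - 1100 = -10787*(-1/657) - 1100 = 10787/657 - 1100 = -711913/657 ≈ -1083.6)
U(N) = 1/(-12 + N) (U(N) = 1/(N - 12) = 1/(-12 + N))
l(V, T) = T*V
(J + U(-170)) + l(17, 79) = (-711913/657 + 1/(-12 - 170)) + 79*17 = (-711913/657 + 1/(-182)) + 1343 = (-711913/657 - 1/182) + 1343 = -129568823/119574 + 1343 = 31019059/119574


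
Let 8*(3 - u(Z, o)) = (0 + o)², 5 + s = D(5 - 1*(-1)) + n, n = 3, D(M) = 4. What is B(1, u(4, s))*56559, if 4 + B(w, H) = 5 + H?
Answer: 395913/2 ≈ 1.9796e+5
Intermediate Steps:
s = 2 (s = -5 + (4 + 3) = -5 + 7 = 2)
u(Z, o) = 3 - o²/8 (u(Z, o) = 3 - (0 + o)²/8 = 3 - o²/8)
B(w, H) = 1 + H (B(w, H) = -4 + (5 + H) = 1 + H)
B(1, u(4, s))*56559 = (1 + (3 - ⅛*2²))*56559 = (1 + (3 - ⅛*4))*56559 = (1 + (3 - ½))*56559 = (1 + 5/2)*56559 = (7/2)*56559 = 395913/2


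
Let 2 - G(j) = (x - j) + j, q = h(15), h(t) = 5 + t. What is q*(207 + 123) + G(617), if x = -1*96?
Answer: 6698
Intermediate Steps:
x = -96
q = 20 (q = 5 + 15 = 20)
G(j) = 98 (G(j) = 2 - ((-96 - j) + j) = 2 - 1*(-96) = 2 + 96 = 98)
q*(207 + 123) + G(617) = 20*(207 + 123) + 98 = 20*330 + 98 = 6600 + 98 = 6698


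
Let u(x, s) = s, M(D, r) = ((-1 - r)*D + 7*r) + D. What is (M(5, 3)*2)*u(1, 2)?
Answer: 24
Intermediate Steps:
M(D, r) = D + 7*r + D*(-1 - r) (M(D, r) = (D*(-1 - r) + 7*r) + D = (7*r + D*(-1 - r)) + D = D + 7*r + D*(-1 - r))
(M(5, 3)*2)*u(1, 2) = ((3*(7 - 1*5))*2)*2 = ((3*(7 - 5))*2)*2 = ((3*2)*2)*2 = (6*2)*2 = 12*2 = 24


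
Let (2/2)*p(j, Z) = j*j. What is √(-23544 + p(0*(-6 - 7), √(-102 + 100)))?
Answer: 6*I*√654 ≈ 153.44*I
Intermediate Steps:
p(j, Z) = j² (p(j, Z) = j*j = j²)
√(-23544 + p(0*(-6 - 7), √(-102 + 100))) = √(-23544 + (0*(-6 - 7))²) = √(-23544 + (0*(-13))²) = √(-23544 + 0²) = √(-23544 + 0) = √(-23544) = 6*I*√654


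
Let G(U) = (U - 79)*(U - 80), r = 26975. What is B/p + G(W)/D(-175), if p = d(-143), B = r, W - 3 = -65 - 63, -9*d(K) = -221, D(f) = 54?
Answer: 286565/153 ≈ 1873.0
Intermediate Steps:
d(K) = 221/9 (d(K) = -⅑*(-221) = 221/9)
W = -125 (W = 3 + (-65 - 63) = 3 - 128 = -125)
B = 26975
G(U) = (-80 + U)*(-79 + U) (G(U) = (-79 + U)*(-80 + U) = (-80 + U)*(-79 + U))
p = 221/9 ≈ 24.556
B/p + G(W)/D(-175) = 26975/(221/9) + (6320 + (-125)² - 159*(-125))/54 = 26975*(9/221) + (6320 + 15625 + 19875)*(1/54) = 18675/17 + 41820*(1/54) = 18675/17 + 6970/9 = 286565/153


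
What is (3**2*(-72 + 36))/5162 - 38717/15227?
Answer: -102395351/39300887 ≈ -2.6054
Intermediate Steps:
(3**2*(-72 + 36))/5162 - 38717/15227 = (9*(-36))*(1/5162) - 38717*1/15227 = -324*1/5162 - 38717/15227 = -162/2581 - 38717/15227 = -102395351/39300887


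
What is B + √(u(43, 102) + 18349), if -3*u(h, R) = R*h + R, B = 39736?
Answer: 39736 + √16853 ≈ 39866.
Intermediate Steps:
u(h, R) = -R/3 - R*h/3 (u(h, R) = -(R*h + R)/3 = -(R + R*h)/3 = -R/3 - R*h/3)
B + √(u(43, 102) + 18349) = 39736 + √(-⅓*102*(1 + 43) + 18349) = 39736 + √(-⅓*102*44 + 18349) = 39736 + √(-1496 + 18349) = 39736 + √16853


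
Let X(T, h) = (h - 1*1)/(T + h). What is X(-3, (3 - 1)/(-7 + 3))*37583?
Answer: 16107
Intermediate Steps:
X(T, h) = (-1 + h)/(T + h) (X(T, h) = (h - 1)/(T + h) = (-1 + h)/(T + h))
X(-3, (3 - 1)/(-7 + 3))*37583 = ((-1 + (3 - 1)/(-7 + 3))/(-3 + (3 - 1)/(-7 + 3)))*37583 = ((-1 + 2/(-4))/(-3 + 2/(-4)))*37583 = ((-1 + 2*(-1/4))/(-3 + 2*(-1/4)))*37583 = ((-1 - 1/2)/(-3 - 1/2))*37583 = (-3/2/(-7/2))*37583 = -2/7*(-3/2)*37583 = (3/7)*37583 = 16107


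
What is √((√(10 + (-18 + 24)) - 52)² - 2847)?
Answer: I*√543 ≈ 23.302*I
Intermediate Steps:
√((√(10 + (-18 + 24)) - 52)² - 2847) = √((√(10 + 6) - 52)² - 2847) = √((√16 - 52)² - 2847) = √((4 - 52)² - 2847) = √((-48)² - 2847) = √(2304 - 2847) = √(-543) = I*√543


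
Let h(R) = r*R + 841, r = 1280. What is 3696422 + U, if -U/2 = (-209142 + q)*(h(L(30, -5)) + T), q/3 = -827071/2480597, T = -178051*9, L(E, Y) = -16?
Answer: -240439727154615074/354371 ≈ -6.7850e+11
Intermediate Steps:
h(R) = 841 + 1280*R (h(R) = 1280*R + 841 = 841 + 1280*R)
T = -1602459
q = -354459/354371 (q = 3*(-827071/2480597) = 3*(-827071*1/2480597) = 3*(-118153/354371) = -354459/354371 ≈ -1.0002)
U = -240441037059375636/354371 (U = -2*(-209142 - 354459/354371)*((841 + 1280*(-16)) - 1602459) = -(-148228428282)*((841 - 20480) - 1602459)/354371 = -(-148228428282)*(-19639 - 1602459)/354371 = -(-148228428282)*(-1622098)/354371 = -2*120220518529687818/354371 = -240441037059375636/354371 ≈ -6.7850e+11)
3696422 + U = 3696422 - 240441037059375636/354371 = -240439727154615074/354371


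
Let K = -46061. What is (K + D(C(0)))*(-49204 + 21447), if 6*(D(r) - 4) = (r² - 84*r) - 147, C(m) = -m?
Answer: 2558168391/2 ≈ 1.2791e+9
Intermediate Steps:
D(r) = -41/2 - 14*r + r²/6 (D(r) = 4 + ((r² - 84*r) - 147)/6 = 4 + (-147 + r² - 84*r)/6 = 4 + (-49/2 - 14*r + r²/6) = -41/2 - 14*r + r²/6)
(K + D(C(0)))*(-49204 + 21447) = (-46061 + (-41/2 - (-14)*0 + (-1*0)²/6))*(-49204 + 21447) = (-46061 + (-41/2 - 14*0 + (⅙)*0²))*(-27757) = (-46061 + (-41/2 + 0 + (⅙)*0))*(-27757) = (-46061 + (-41/2 + 0 + 0))*(-27757) = (-46061 - 41/2)*(-27757) = -92163/2*(-27757) = 2558168391/2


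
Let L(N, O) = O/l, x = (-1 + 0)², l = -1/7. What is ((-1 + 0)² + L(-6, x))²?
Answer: 36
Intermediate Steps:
l = -⅐ (l = -1*⅐ = -⅐ ≈ -0.14286)
x = 1 (x = (-1)² = 1)
L(N, O) = -7*O (L(N, O) = O/(-⅐) = O*(-7) = -7*O)
((-1 + 0)² + L(-6, x))² = ((-1 + 0)² - 7*1)² = ((-1)² - 7)² = (1 - 7)² = (-6)² = 36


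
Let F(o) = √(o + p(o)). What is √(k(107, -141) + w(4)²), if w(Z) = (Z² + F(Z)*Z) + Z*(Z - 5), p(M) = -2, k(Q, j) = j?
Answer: √(35 + 96*√2) ≈ 13.068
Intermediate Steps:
F(o) = √(-2 + o) (F(o) = √(o - 2) = √(-2 + o))
w(Z) = Z² + Z*√(-2 + Z) + Z*(-5 + Z) (w(Z) = (Z² + √(-2 + Z)*Z) + Z*(Z - 5) = (Z² + Z*√(-2 + Z)) + Z*(-5 + Z) = Z² + Z*√(-2 + Z) + Z*(-5 + Z))
√(k(107, -141) + w(4)²) = √(-141 + (4*(-5 + √(-2 + 4) + 2*4))²) = √(-141 + (4*(-5 + √2 + 8))²) = √(-141 + (4*(3 + √2))²) = √(-141 + (12 + 4*√2)²)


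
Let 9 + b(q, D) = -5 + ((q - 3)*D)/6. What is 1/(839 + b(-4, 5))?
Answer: 6/4915 ≈ 0.0012208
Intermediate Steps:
b(q, D) = -14 + D*(-3 + q)/6 (b(q, D) = -9 + (-5 + ((q - 3)*D)/6) = -9 + (-5 + ((-3 + q)*D)*(⅙)) = -9 + (-5 + (D*(-3 + q))*(⅙)) = -9 + (-5 + D*(-3 + q)/6) = -14 + D*(-3 + q)/6)
1/(839 + b(-4, 5)) = 1/(839 + (-14 - ½*5 + (⅙)*5*(-4))) = 1/(839 + (-14 - 5/2 - 10/3)) = 1/(839 - 119/6) = 1/(4915/6) = 6/4915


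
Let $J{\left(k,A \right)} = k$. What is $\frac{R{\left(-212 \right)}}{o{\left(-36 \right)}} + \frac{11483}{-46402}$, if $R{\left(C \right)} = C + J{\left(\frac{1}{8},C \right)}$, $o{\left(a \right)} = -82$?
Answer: $\frac{35559271}{15219856} \approx 2.3364$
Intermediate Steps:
$R{\left(C \right)} = \frac{1}{8} + C$ ($R{\left(C \right)} = C + \frac{1}{8} = \frac{1}{8} + C$)
$\frac{R{\left(-212 \right)}}{o{\left(-36 \right)}} + \frac{11483}{-46402} = \frac{\frac{1}{8} - 212}{-82} + \frac{11483}{-46402} = \left(- \frac{1695}{8}\right) \left(- \frac{1}{82}\right) + 11483 \left(- \frac{1}{46402}\right) = \frac{1695}{656} - \frac{11483}{46402} = \frac{35559271}{15219856}$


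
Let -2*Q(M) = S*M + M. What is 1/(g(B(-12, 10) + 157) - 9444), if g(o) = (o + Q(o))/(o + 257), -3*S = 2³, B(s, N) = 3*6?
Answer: -2592/24476923 ≈ -0.00010590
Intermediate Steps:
B(s, N) = 18
S = -8/3 (S = -⅓*2³ = -⅓*8 = -8/3 ≈ -2.6667)
Q(M) = 5*M/6 (Q(M) = -(-8*M/3 + M)/2 = -(-5)*M/6 = 5*M/6)
g(o) = 11*o/(6*(257 + o)) (g(o) = (o + 5*o/6)/(o + 257) = (11*o/6)/(257 + o) = 11*o/(6*(257 + o)))
1/(g(B(-12, 10) + 157) - 9444) = 1/(11*(18 + 157)/(6*(257 + (18 + 157))) - 9444) = 1/((11/6)*175/(257 + 175) - 9444) = 1/((11/6)*175/432 - 9444) = 1/((11/6)*175*(1/432) - 9444) = 1/(1925/2592 - 9444) = 1/(-24476923/2592) = -2592/24476923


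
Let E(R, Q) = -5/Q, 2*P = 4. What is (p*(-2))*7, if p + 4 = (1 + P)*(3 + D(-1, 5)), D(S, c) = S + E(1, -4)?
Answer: -161/2 ≈ -80.500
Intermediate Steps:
P = 2 (P = (½)*4 = 2)
D(S, c) = 5/4 + S (D(S, c) = S - 5/(-4) = S - 5*(-¼) = S + 5/4 = 5/4 + S)
p = 23/4 (p = -4 + (1 + 2)*(3 + (5/4 - 1)) = -4 + 3*(3 + ¼) = -4 + 3*(13/4) = -4 + 39/4 = 23/4 ≈ 5.7500)
(p*(-2))*7 = ((23/4)*(-2))*7 = -23/2*7 = -161/2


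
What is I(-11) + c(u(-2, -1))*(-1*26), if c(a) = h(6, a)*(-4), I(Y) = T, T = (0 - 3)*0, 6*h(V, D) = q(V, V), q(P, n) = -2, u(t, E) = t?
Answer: -104/3 ≈ -34.667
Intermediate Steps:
h(V, D) = -⅓ (h(V, D) = (⅙)*(-2) = -⅓)
T = 0 (T = -3*0 = 0)
I(Y) = 0
c(a) = 4/3 (c(a) = -⅓*(-4) = 4/3)
I(-11) + c(u(-2, -1))*(-1*26) = 0 + 4*(-1*26)/3 = 0 + (4/3)*(-26) = 0 - 104/3 = -104/3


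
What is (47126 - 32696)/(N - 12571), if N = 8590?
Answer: -4810/1327 ≈ -3.6247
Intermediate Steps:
(47126 - 32696)/(N - 12571) = (47126 - 32696)/(8590 - 12571) = 14430/(-3981) = 14430*(-1/3981) = -4810/1327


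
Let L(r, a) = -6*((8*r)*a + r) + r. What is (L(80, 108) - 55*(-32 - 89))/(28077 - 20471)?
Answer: -408465/7606 ≈ -53.703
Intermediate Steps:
L(r, a) = -5*r - 48*a*r (L(r, a) = -6*(8*a*r + r) + r = -6*(r + 8*a*r) + r = (-6*r - 48*a*r) + r = -5*r - 48*a*r)
(L(80, 108) - 55*(-32 - 89))/(28077 - 20471) = (-1*80*(5 + 48*108) - 55*(-32 - 89))/(28077 - 20471) = (-1*80*(5 + 5184) - 55*(-121))/7606 = (-1*80*5189 + 6655)*(1/7606) = (-415120 + 6655)*(1/7606) = -408465*1/7606 = -408465/7606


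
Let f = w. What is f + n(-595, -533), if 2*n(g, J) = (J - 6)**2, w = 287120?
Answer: 864761/2 ≈ 4.3238e+5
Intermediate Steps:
n(g, J) = (-6 + J)**2/2 (n(g, J) = (J - 6)**2/2 = (-6 + J)**2/2)
f = 287120
f + n(-595, -533) = 287120 + (-6 - 533)**2/2 = 287120 + (1/2)*(-539)**2 = 287120 + (1/2)*290521 = 287120 + 290521/2 = 864761/2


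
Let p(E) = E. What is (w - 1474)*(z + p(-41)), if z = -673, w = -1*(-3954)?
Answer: -1770720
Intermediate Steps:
w = 3954
(w - 1474)*(z + p(-41)) = (3954 - 1474)*(-673 - 41) = 2480*(-714) = -1770720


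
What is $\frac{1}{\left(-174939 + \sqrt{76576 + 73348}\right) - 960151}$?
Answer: $- \frac{567545}{644214579088} - \frac{\sqrt{37481}}{644214579088} \approx -8.8129 \cdot 10^{-7}$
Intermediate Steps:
$\frac{1}{\left(-174939 + \sqrt{76576 + 73348}\right) - 960151} = \frac{1}{\left(-174939 + \sqrt{149924}\right) - 960151} = \frac{1}{\left(-174939 + 2 \sqrt{37481}\right) - 960151} = \frac{1}{-1135090 + 2 \sqrt{37481}}$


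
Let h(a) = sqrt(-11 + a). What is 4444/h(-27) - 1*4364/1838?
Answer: -2182/919 - 2222*I*sqrt(38)/19 ≈ -2.3743 - 720.91*I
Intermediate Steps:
4444/h(-27) - 1*4364/1838 = 4444/(sqrt(-11 - 27)) - 1*4364/1838 = 4444/(sqrt(-38)) - 4364*1/1838 = 4444/((I*sqrt(38))) - 2182/919 = 4444*(-I*sqrt(38)/38) - 2182/919 = -2222*I*sqrt(38)/19 - 2182/919 = -2182/919 - 2222*I*sqrt(38)/19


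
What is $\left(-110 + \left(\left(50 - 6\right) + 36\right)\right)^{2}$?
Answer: $900$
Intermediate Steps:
$\left(-110 + \left(\left(50 - 6\right) + 36\right)\right)^{2} = \left(-110 + \left(44 + 36\right)\right)^{2} = \left(-110 + 80\right)^{2} = \left(-30\right)^{2} = 900$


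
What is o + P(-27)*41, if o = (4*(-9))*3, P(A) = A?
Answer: -1215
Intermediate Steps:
o = -108 (o = -36*3 = -108)
o + P(-27)*41 = -108 - 27*41 = -108 - 1107 = -1215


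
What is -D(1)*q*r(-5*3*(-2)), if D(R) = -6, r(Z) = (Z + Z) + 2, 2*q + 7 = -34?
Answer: -7626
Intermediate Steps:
q = -41/2 (q = -7/2 + (½)*(-34) = -7/2 - 17 = -41/2 ≈ -20.500)
r(Z) = 2 + 2*Z (r(Z) = 2*Z + 2 = 2 + 2*Z)
-D(1)*q*r(-5*3*(-2)) = -(-6*(-41/2))*(2 + 2*(-5*3*(-2))) = -123*(2 + 2*(-15*(-2))) = -123*(2 + 2*30) = -123*(2 + 60) = -123*62 = -1*7626 = -7626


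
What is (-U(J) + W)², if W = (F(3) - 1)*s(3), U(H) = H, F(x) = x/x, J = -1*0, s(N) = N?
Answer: 0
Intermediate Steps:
J = 0
F(x) = 1
W = 0 (W = (1 - 1)*3 = 0*3 = 0)
(-U(J) + W)² = (-1*0 + 0)² = (0 + 0)² = 0² = 0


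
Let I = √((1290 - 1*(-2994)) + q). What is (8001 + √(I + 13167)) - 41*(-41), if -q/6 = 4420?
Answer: 9682 + √(13167 + 2*I*√5559) ≈ 9796.8 + 0.64975*I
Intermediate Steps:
q = -26520 (q = -6*4420 = -26520)
I = 2*I*√5559 (I = √((1290 - 1*(-2994)) - 26520) = √((1290 + 2994) - 26520) = √(4284 - 26520) = √(-22236) = 2*I*√5559 ≈ 149.12*I)
(8001 + √(I + 13167)) - 41*(-41) = (8001 + √(2*I*√5559 + 13167)) - 41*(-41) = (8001 + √(13167 + 2*I*√5559)) + 1681 = 9682 + √(13167 + 2*I*√5559)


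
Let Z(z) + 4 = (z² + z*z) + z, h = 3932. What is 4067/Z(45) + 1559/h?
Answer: 22369313/16085812 ≈ 1.3906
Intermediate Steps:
Z(z) = -4 + z + 2*z² (Z(z) = -4 + ((z² + z*z) + z) = -4 + ((z² + z²) + z) = -4 + (2*z² + z) = -4 + (z + 2*z²) = -4 + z + 2*z²)
4067/Z(45) + 1559/h = 4067/(-4 + 45 + 2*45²) + 1559/3932 = 4067/(-4 + 45 + 2*2025) + 1559*(1/3932) = 4067/(-4 + 45 + 4050) + 1559/3932 = 4067/4091 + 1559/3932 = 22369313/16085812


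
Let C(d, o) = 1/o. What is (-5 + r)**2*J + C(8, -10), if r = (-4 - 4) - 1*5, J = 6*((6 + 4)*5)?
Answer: 971999/10 ≈ 97200.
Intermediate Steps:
J = 300 (J = 6*(10*5) = 6*50 = 300)
r = -13 (r = -8 - 5 = -13)
(-5 + r)**2*J + C(8, -10) = (-5 - 13)**2*300 + 1/(-10) = (-18)**2*300 - 1/10 = 324*300 - 1/10 = 97200 - 1/10 = 971999/10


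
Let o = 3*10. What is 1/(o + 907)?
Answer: 1/937 ≈ 0.0010672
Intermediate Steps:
o = 30
1/(o + 907) = 1/(30 + 907) = 1/937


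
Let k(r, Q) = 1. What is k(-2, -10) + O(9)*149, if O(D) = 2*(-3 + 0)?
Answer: -893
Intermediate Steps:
O(D) = -6 (O(D) = 2*(-3) = -6)
k(-2, -10) + O(9)*149 = 1 - 6*149 = 1 - 894 = -893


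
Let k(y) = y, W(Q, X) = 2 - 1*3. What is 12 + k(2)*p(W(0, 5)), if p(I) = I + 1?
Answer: 12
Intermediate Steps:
W(Q, X) = -1 (W(Q, X) = 2 - 3 = -1)
p(I) = 1 + I
12 + k(2)*p(W(0, 5)) = 12 + 2*(1 - 1) = 12 + 2*0 = 12 + 0 = 12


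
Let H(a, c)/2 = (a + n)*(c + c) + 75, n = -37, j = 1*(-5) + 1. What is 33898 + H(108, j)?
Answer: 32912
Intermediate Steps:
j = -4 (j = -5 + 1 = -4)
H(a, c) = 150 + 4*c*(-37 + a) (H(a, c) = 2*((a - 37)*(c + c) + 75) = 2*((-37 + a)*(2*c) + 75) = 2*(2*c*(-37 + a) + 75) = 2*(75 + 2*c*(-37 + a)) = 150 + 4*c*(-37 + a))
33898 + H(108, j) = 33898 + (150 - 148*(-4) + 4*108*(-4)) = 33898 + (150 + 592 - 1728) = 33898 - 986 = 32912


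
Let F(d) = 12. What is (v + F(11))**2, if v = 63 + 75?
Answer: 22500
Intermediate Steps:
v = 138
(v + F(11))**2 = (138 + 12)**2 = 150**2 = 22500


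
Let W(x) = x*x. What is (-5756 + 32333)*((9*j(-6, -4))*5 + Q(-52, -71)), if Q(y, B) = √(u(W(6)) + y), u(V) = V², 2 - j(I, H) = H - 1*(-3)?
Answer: 3587895 + 53154*√311 ≈ 4.5253e+6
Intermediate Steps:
j(I, H) = -1 - H (j(I, H) = 2 - (H - 1*(-3)) = 2 - (H + 3) = 2 - (3 + H) = 2 + (-3 - H) = -1 - H)
W(x) = x²
Q(y, B) = √(1296 + y) (Q(y, B) = √((6²)² + y) = √(36² + y) = √(1296 + y))
(-5756 + 32333)*((9*j(-6, -4))*5 + Q(-52, -71)) = (-5756 + 32333)*((9*(-1 - 1*(-4)))*5 + √(1296 - 52)) = 26577*((9*(-1 + 4))*5 + √1244) = 26577*((9*3)*5 + 2*√311) = 26577*(27*5 + 2*√311) = 26577*(135 + 2*√311) = 3587895 + 53154*√311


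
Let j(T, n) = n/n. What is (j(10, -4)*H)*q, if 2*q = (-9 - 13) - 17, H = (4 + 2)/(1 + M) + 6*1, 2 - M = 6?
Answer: -78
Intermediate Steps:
M = -4 (M = 2 - 1*6 = 2 - 6 = -4)
j(T, n) = 1
H = 4 (H = (4 + 2)/(1 - 4) + 6*1 = 6/(-3) + 6 = 6*(-1/3) + 6 = -2 + 6 = 4)
q = -39/2 (q = ((-9 - 13) - 17)/2 = (-22 - 17)/2 = (1/2)*(-39) = -39/2 ≈ -19.500)
(j(10, -4)*H)*q = (1*4)*(-39/2) = 4*(-39/2) = -78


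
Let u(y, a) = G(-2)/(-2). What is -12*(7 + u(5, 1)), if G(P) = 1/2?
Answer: -81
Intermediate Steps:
G(P) = 1/2
u(y, a) = -1/4 (u(y, a) = (1/2)/(-2) = (1/2)*(-1/2) = -1/4)
-12*(7 + u(5, 1)) = -12*(7 - 1/4) = -12*27/4 = -81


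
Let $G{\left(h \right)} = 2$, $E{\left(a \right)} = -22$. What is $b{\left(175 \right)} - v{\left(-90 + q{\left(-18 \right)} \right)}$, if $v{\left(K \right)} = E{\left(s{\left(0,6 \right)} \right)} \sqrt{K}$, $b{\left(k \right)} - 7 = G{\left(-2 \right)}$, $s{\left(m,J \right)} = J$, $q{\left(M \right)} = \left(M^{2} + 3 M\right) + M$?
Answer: $9 + 198 \sqrt{2} \approx 289.01$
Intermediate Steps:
$q{\left(M \right)} = M^{2} + 4 M$
$b{\left(k \right)} = 9$ ($b{\left(k \right)} = 7 + 2 = 9$)
$v{\left(K \right)} = - 22 \sqrt{K}$
$b{\left(175 \right)} - v{\left(-90 + q{\left(-18 \right)} \right)} = 9 - - 22 \sqrt{-90 - 18 \left(4 - 18\right)} = 9 - - 22 \sqrt{-90 - -252} = 9 - - 22 \sqrt{-90 + 252} = 9 - - 22 \sqrt{162} = 9 - - 22 \cdot 9 \sqrt{2} = 9 - - 198 \sqrt{2} = 9 + 198 \sqrt{2}$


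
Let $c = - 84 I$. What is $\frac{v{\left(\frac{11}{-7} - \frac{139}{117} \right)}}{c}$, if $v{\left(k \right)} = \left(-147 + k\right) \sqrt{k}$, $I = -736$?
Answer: $- \frac{122653 i \sqrt{51415}}{6911521344} \approx - 0.0040239 i$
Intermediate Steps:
$v{\left(k \right)} = \sqrt{k} \left(-147 + k\right)$
$c = 61824$ ($c = \left(-84\right) \left(-736\right) = 61824$)
$\frac{v{\left(\frac{11}{-7} - \frac{139}{117} \right)}}{c} = \frac{\sqrt{\frac{11}{-7} - \frac{139}{117}} \left(-147 + \left(\frac{11}{-7} - \frac{139}{117}\right)\right)}{61824} = \sqrt{11 \left(- \frac{1}{7}\right) - \frac{139}{117}} \left(-147 + \left(11 \left(- \frac{1}{7}\right) - \frac{139}{117}\right)\right) \frac{1}{61824} = \sqrt{- \frac{11}{7} - \frac{139}{117}} \left(-147 - \frac{2260}{819}\right) \frac{1}{61824} = \sqrt{- \frac{2260}{819}} \left(-147 - \frac{2260}{819}\right) \frac{1}{61824} = \frac{2 i \sqrt{51415}}{273} \left(- \frac{122653}{819}\right) \frac{1}{61824} = - \frac{245306 i \sqrt{51415}}{223587} \cdot \frac{1}{61824} = - \frac{122653 i \sqrt{51415}}{6911521344}$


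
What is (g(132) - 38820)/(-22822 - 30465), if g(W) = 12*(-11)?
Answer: 38952/53287 ≈ 0.73098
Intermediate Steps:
g(W) = -132
(g(132) - 38820)/(-22822 - 30465) = (-132 - 38820)/(-22822 - 30465) = -38952/(-53287) = -38952*(-1/53287) = 38952/53287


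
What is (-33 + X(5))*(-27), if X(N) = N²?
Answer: 216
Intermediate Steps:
(-33 + X(5))*(-27) = (-33 + 5²)*(-27) = (-33 + 25)*(-27) = -8*(-27) = 216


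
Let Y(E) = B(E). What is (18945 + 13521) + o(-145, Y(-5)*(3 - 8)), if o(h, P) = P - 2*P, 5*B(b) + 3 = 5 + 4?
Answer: 32472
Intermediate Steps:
B(b) = 6/5 (B(b) = -⅗ + (5 + 4)/5 = -⅗ + (⅕)*9 = -⅗ + 9/5 = 6/5)
Y(E) = 6/5
o(h, P) = -P
(18945 + 13521) + o(-145, Y(-5)*(3 - 8)) = (18945 + 13521) - 6*(3 - 8)/5 = 32466 - 6*(-5)/5 = 32466 - 1*(-6) = 32466 + 6 = 32472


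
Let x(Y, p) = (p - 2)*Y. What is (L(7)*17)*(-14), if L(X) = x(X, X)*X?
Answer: -58310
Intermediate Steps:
x(Y, p) = Y*(-2 + p) (x(Y, p) = (-2 + p)*Y = Y*(-2 + p))
L(X) = X²*(-2 + X) (L(X) = (X*(-2 + X))*X = X²*(-2 + X))
(L(7)*17)*(-14) = ((7²*(-2 + 7))*17)*(-14) = ((49*5)*17)*(-14) = (245*17)*(-14) = 4165*(-14) = -58310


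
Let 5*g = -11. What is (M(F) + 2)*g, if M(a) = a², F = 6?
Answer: -418/5 ≈ -83.600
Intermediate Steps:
g = -11/5 (g = (⅕)*(-11) = -11/5 ≈ -2.2000)
(M(F) + 2)*g = (6² + 2)*(-11/5) = (36 + 2)*(-11/5) = 38*(-11/5) = -418/5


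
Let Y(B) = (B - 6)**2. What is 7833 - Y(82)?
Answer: 2057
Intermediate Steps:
Y(B) = (-6 + B)**2
7833 - Y(82) = 7833 - (-6 + 82)**2 = 7833 - 1*76**2 = 7833 - 1*5776 = 7833 - 5776 = 2057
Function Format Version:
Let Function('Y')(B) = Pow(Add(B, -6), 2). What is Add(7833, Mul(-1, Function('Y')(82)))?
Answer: 2057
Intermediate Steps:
Function('Y')(B) = Pow(Add(-6, B), 2)
Add(7833, Mul(-1, Function('Y')(82))) = Add(7833, Mul(-1, Pow(Add(-6, 82), 2))) = Add(7833, Mul(-1, Pow(76, 2))) = Add(7833, Mul(-1, 5776)) = Add(7833, -5776) = 2057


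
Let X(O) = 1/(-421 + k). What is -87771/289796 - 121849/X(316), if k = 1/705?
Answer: 10480550695759861/204306180 ≈ 5.1298e+7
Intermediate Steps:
k = 1/705 ≈ 0.0014184
X(O) = -705/296804 (X(O) = 1/(-421 + 1/705) = 1/(-296804/705) = -705/296804)
-87771/289796 - 121849/X(316) = -87771/289796 - 121849/(-705/296804) = -87771*1/289796 - 121849*(-296804/705) = -87771/289796 + 36165270596/705 = 10480550695759861/204306180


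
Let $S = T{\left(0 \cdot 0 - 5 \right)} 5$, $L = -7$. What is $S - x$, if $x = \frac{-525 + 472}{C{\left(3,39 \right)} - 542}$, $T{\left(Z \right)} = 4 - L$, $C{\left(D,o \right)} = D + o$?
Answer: $\frac{27447}{500} \approx 54.894$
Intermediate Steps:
$T{\left(Z \right)} = 11$ ($T{\left(Z \right)} = 4 - -7 = 4 + 7 = 11$)
$x = \frac{53}{500}$ ($x = \frac{-525 + 472}{\left(3 + 39\right) - 542} = - \frac{53}{42 - 542} = - \frac{53}{-500} = \left(-53\right) \left(- \frac{1}{500}\right) = \frac{53}{500} \approx 0.106$)
$S = 55$ ($S = 11 \cdot 5 = 55$)
$S - x = 55 - \frac{53}{500} = \frac{27447}{500}$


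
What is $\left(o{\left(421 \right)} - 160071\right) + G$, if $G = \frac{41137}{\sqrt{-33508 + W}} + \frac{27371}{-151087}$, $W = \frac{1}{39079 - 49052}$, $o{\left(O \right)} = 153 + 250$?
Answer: $- \frac{24123786487}{151087} - \frac{41137 i \sqrt{3332730117305}}{334175285} \approx -1.5967 \cdot 10^{5} - 224.73 i$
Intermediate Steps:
$o{\left(O \right)} = 403$
$W = - \frac{1}{9973}$ ($W = \frac{1}{-9973} = - \frac{1}{9973} \approx -0.00010027$)
$G = - \frac{27371}{151087} - \frac{41137 i \sqrt{3332730117305}}{334175285}$ ($G = \frac{41137}{\sqrt{-33508 - \frac{1}{9973}}} + \frac{27371}{-151087} = \frac{41137}{\sqrt{- \frac{334175285}{9973}}} + 27371 \left(- \frac{1}{151087}\right) = \frac{41137}{\frac{1}{9973} i \sqrt{3332730117305}} - \frac{27371}{151087} = 41137 \left(- \frac{i \sqrt{3332730117305}}{334175285}\right) - \frac{27371}{151087} = - \frac{41137 i \sqrt{3332730117305}}{334175285} - \frac{27371}{151087} = - \frac{27371}{151087} - \frac{41137 i \sqrt{3332730117305}}{334175285} \approx -0.18116 - 224.73 i$)
$\left(o{\left(421 \right)} - 160071\right) + G = \left(403 - 160071\right) - \left(\frac{27371}{151087} + \frac{41137 i \sqrt{3332730117305}}{334175285}\right) = -159668 - \left(\frac{27371}{151087} + \frac{41137 i \sqrt{3332730117305}}{334175285}\right) = - \frac{24123786487}{151087} - \frac{41137 i \sqrt{3332730117305}}{334175285}$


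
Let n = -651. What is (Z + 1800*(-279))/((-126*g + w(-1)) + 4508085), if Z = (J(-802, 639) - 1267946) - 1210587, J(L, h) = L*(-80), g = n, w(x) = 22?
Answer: -2916573/4590133 ≈ -0.63540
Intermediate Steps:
g = -651
J(L, h) = -80*L
Z = -2414373 (Z = (-80*(-802) - 1267946) - 1210587 = (64160 - 1267946) - 1210587 = -1203786 - 1210587 = -2414373)
(Z + 1800*(-279))/((-126*g + w(-1)) + 4508085) = (-2414373 + 1800*(-279))/((-126*(-651) + 22) + 4508085) = (-2414373 - 502200)/((82026 + 22) + 4508085) = -2916573/(82048 + 4508085) = -2916573/4590133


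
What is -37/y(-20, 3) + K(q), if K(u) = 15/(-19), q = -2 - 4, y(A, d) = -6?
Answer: 613/114 ≈ 5.3772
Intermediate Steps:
q = -6
K(u) = -15/19 (K(u) = 15*(-1/19) = -15/19)
-37/y(-20, 3) + K(q) = -37/(-6) - 15/19 = -37*(-⅙) - 15/19 = 37/6 - 15/19 = 613/114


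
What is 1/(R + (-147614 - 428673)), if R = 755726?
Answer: 1/179439 ≈ 5.5729e-6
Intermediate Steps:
1/(R + (-147614 - 428673)) = 1/(755726 + (-147614 - 428673)) = 1/(755726 - 576287) = 1/179439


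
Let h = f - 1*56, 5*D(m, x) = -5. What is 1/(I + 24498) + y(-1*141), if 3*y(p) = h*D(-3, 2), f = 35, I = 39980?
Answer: 451347/64478 ≈ 7.0000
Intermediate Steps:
D(m, x) = -1 (D(m, x) = (⅕)*(-5) = -1)
h = -21 (h = 35 - 1*56 = 35 - 56 = -21)
y(p) = 7 (y(p) = (-21*(-1))/3 = (⅓)*21 = 7)
1/(I + 24498) + y(-1*141) = 1/(39980 + 24498) + 7 = 1/64478 + 7 = 451347/64478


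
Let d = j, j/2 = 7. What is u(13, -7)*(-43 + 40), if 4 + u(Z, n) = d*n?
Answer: 306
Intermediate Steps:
j = 14 (j = 2*7 = 14)
d = 14
u(Z, n) = -4 + 14*n
u(13, -7)*(-43 + 40) = (-4 + 14*(-7))*(-43 + 40) = (-4 - 98)*(-3) = -102*(-3) = 306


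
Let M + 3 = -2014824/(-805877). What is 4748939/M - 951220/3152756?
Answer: -3016447253292923702/317488046523 ≈ -9.5010e+6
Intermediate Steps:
M = -402807/805877 (M = -3 - 2014824/(-805877) = -3 - 2014824*(-1/805877) = -3 + 2014824/805877 = -402807/805877 ≈ -0.49984)
4748939/M - 951220/3152756 = 4748939/(-402807/805877) - 951220/3152756 = 4748939*(-805877/402807) - 951220*1/3152756 = -3827060714503/402807 - 237805/788189 = -3016447253292923702/317488046523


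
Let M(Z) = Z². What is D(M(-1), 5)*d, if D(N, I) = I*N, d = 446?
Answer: 2230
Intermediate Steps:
D(M(-1), 5)*d = (5*(-1)²)*446 = (5*1)*446 = 5*446 = 2230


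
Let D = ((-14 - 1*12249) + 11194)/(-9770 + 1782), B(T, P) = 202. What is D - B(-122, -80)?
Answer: -1612507/7988 ≈ -201.87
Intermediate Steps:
D = 1069/7988 (D = ((-14 - 12249) + 11194)/(-7988) = (-12263 + 11194)*(-1/7988) = -1069*(-1/7988) = 1069/7988 ≈ 0.13383)
D - B(-122, -80) = 1069/7988 - 1*202 = 1069/7988 - 202 = -1612507/7988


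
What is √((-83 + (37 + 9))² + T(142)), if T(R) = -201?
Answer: 4*√73 ≈ 34.176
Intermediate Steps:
√((-83 + (37 + 9))² + T(142)) = √((-83 + (37 + 9))² - 201) = √((-83 + 46)² - 201) = √((-37)² - 201) = √(1369 - 201) = √1168 = 4*√73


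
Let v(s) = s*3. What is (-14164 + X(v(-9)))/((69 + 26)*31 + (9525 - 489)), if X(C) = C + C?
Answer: -14218/11981 ≈ -1.1867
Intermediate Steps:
v(s) = 3*s
X(C) = 2*C
(-14164 + X(v(-9)))/((69 + 26)*31 + (9525 - 489)) = (-14164 + 2*(3*(-9)))/((69 + 26)*31 + (9525 - 489)) = (-14164 + 2*(-27))/(95*31 + 9036) = (-14164 - 54)/(2945 + 9036) = -14218/11981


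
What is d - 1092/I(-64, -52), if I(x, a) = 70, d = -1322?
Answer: -6688/5 ≈ -1337.6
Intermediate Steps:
d - 1092/I(-64, -52) = -1322 - 1092/70 = -1322 - 1*78/5 = -1322 - 78/5 = -6688/5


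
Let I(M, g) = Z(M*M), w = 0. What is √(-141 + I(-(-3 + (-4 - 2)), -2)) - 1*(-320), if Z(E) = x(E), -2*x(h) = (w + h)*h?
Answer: 320 + I*√13686/2 ≈ 320.0 + 58.494*I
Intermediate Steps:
x(h) = -h²/2 (x(h) = -(0 + h)*h/2 = -h*h/2 = -h²/2)
Z(E) = -E²/2
I(M, g) = -M⁴/2
√(-141 + I(-(-3 + (-4 - 2)), -2)) - 1*(-320) = √(-141 - (-3 + (-4 - 2))⁴/2) - 1*(-320) = √(-141 - (-3 - 6)⁴/2) + 320 = √(-141 - (-1*(-9))⁴/2) + 320 = √(-141 - ½*9⁴) + 320 = √(-141 - ½*6561) + 320 = √(-141 - 6561/2) + 320 = √(-6843/2) + 320 = I*√13686/2 + 320 = 320 + I*√13686/2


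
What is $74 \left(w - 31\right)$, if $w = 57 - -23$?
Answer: $3626$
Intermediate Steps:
$w = 80$ ($w = 57 + 23 = 80$)
$74 \left(w - 31\right) = 74 \left(80 - 31\right) = 74 \cdot 49 = 3626$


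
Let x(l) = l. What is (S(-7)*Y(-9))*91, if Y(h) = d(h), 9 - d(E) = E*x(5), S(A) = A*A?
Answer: 240786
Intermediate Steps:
S(A) = A**2
d(E) = 9 - 5*E (d(E) = 9 - E*5 = 9 - 5*E)
Y(h) = 9 - 5*h
(S(-7)*Y(-9))*91 = ((-7)**2*(9 - 5*(-9)))*91 = (49*(9 + 45))*91 = (49*54)*91 = 2646*91 = 240786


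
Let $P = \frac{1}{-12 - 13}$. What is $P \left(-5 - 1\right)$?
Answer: $\frac{6}{25} \approx 0.24$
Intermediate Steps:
$P = - \frac{1}{25}$ ($P = \frac{1}{-25} = - \frac{1}{25} \approx -0.04$)
$P \left(-5 - 1\right) = - \frac{-5 - 1}{25} = \left(- \frac{1}{25}\right) \left(-6\right) = \frac{6}{25}$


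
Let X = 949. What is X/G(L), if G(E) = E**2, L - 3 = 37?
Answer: 949/1600 ≈ 0.59313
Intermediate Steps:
L = 40 (L = 3 + 37 = 40)
X/G(L) = 949/(40**2) = 949/1600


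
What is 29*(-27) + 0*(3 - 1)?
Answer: -783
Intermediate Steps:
29*(-27) + 0*(3 - 1) = -783 + 0*2 = -783 + 0 = -783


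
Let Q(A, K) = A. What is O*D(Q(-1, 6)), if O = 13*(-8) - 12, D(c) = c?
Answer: 116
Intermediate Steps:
O = -116 (O = -104 - 12 = -116)
O*D(Q(-1, 6)) = -116*(-1) = 116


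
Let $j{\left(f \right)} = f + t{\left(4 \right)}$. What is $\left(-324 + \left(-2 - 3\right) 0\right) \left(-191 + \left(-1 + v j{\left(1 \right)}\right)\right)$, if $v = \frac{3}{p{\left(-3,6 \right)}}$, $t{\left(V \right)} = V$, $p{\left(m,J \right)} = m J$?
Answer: $62478$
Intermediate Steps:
$p{\left(m,J \right)} = J m$
$v = - \frac{1}{6}$ ($v = \frac{3}{6 \left(-3\right)} = \frac{3}{-18} = 3 \left(- \frac{1}{18}\right) = - \frac{1}{6} \approx -0.16667$)
$j{\left(f \right)} = 4 + f$ ($j{\left(f \right)} = f + 4 = 4 + f$)
$\left(-324 + \left(-2 - 3\right) 0\right) \left(-191 + \left(-1 + v j{\left(1 \right)}\right)\right) = \left(-324 + \left(-2 - 3\right) 0\right) \left(-191 - \left(1 + \frac{4 + 1}{6}\right)\right) = \left(-324 - 0\right) \left(-191 - \frac{11}{6}\right) = \left(-324 + 0\right) \left(-191 - \frac{11}{6}\right) = - 324 \left(-191 - \frac{11}{6}\right) = \left(-324\right) \left(- \frac{1157}{6}\right) = 62478$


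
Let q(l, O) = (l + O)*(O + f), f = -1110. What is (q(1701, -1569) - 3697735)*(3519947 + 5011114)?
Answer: -34562424886143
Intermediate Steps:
q(l, O) = (-1110 + O)*(O + l) (q(l, O) = (l + O)*(O - 1110) = (O + l)*(-1110 + O) = (-1110 + O)*(O + l))
(q(1701, -1569) - 3697735)*(3519947 + 5011114) = (((-1569)² - 1110*(-1569) - 1110*1701 - 1569*1701) - 3697735)*(3519947 + 5011114) = ((2461761 + 1741590 - 1888110 - 2668869) - 3697735)*8531061 = (-353628 - 3697735)*8531061 = -4051363*8531061 = -34562424886143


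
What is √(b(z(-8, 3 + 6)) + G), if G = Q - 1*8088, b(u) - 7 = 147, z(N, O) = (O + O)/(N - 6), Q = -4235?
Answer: I*√12169 ≈ 110.31*I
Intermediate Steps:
z(N, O) = 2*O/(-6 + N) (z(N, O) = (2*O)/(-6 + N) = 2*O/(-6 + N))
b(u) = 154 (b(u) = 7 + 147 = 154)
G = -12323 (G = -4235 - 1*8088 = -4235 - 8088 = -12323)
√(b(z(-8, 3 + 6)) + G) = √(154 - 12323) = √(-12169) = I*√12169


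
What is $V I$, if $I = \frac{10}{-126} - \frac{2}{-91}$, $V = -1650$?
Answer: $\frac{25850}{273} \approx 94.689$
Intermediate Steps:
$I = - \frac{47}{819}$ ($I = 10 \left(- \frac{1}{126}\right) - - \frac{2}{91} = - \frac{5}{63} + \frac{2}{91} = - \frac{47}{819} \approx -0.057387$)
$V I = \left(-1650\right) \left(- \frac{47}{819}\right) = \frac{25850}{273}$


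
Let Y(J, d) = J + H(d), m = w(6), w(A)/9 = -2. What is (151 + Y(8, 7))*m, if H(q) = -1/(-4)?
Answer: -5733/2 ≈ -2866.5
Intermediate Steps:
w(A) = -18 (w(A) = 9*(-2) = -18)
m = -18
H(q) = ¼ (H(q) = -1*(-¼) = ¼)
Y(J, d) = ¼ + J (Y(J, d) = J + ¼ = ¼ + J)
(151 + Y(8, 7))*m = (151 + (¼ + 8))*(-18) = (151 + 33/4)*(-18) = (637/4)*(-18) = -5733/2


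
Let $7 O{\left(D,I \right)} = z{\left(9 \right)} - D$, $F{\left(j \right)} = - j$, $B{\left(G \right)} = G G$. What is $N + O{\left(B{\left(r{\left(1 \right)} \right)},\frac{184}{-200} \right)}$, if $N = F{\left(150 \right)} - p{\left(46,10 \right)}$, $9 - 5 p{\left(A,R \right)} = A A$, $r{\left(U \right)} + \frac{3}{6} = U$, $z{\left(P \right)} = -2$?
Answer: $\frac{37951}{140} \approx 271.08$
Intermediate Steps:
$r{\left(U \right)} = - \frac{1}{2} + U$
$B{\left(G \right)} = G^{2}$
$p{\left(A,R \right)} = \frac{9}{5} - \frac{A^{2}}{5}$ ($p{\left(A,R \right)} = \frac{9}{5} - \frac{A A}{5} = \frac{9}{5} - \frac{A^{2}}{5}$)
$O{\left(D,I \right)} = - \frac{2}{7} - \frac{D}{7}$ ($O{\left(D,I \right)} = \frac{-2 - D}{7} = - \frac{2}{7} - \frac{D}{7}$)
$N = \frac{1357}{5}$ ($N = \left(-1\right) 150 - \left(\frac{9}{5} - \frac{46^{2}}{5}\right) = -150 - \left(\frac{9}{5} - \frac{2116}{5}\right) = -150 - - \frac{2107}{5} = -150 + \frac{2107}{5} = \frac{1357}{5} \approx 271.4$)
$N + O{\left(B{\left(r{\left(1 \right)} \right)},\frac{184}{-200} \right)} = \frac{1357}{5} - \left(\frac{2}{7} + \frac{\left(- \frac{1}{2} + 1\right)^{2}}{7}\right) = \frac{1357}{5} - \left(\frac{2}{7} + \frac{1}{7 \cdot 4}\right) = \frac{1357}{5} - \frac{9}{28} = \frac{37951}{140}$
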